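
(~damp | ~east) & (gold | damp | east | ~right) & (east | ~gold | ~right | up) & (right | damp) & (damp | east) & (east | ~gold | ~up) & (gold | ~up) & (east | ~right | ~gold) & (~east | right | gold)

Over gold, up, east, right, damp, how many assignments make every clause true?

There are 2^5 = 32 truth assignments over (gold, up, east, right, damp).
Split on up. With up = 1, the clauses containing up are satisfied and ~up drops from the rest; 1 of the 2^4 = 16 assignments to the other variables satisfy what remains.
With up = 0, by the same count on the reduced clause set, 5 assignments work.
(One model: gold=F, up=F, east=F, right=F, damp=T.)
Total: 1 + 5 = 6.

6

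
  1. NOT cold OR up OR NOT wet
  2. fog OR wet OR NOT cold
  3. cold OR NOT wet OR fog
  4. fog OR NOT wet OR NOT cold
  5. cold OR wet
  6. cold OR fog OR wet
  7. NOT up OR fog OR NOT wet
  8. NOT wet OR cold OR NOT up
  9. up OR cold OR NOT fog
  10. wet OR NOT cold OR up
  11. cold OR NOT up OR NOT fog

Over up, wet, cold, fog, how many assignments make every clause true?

There are 2^4 = 16 truth assignments over (up, wet, cold, fog).
Split on fog. With fog = true, the clauses containing fog are satisfied and NOT fog drops from the rest; 2 of the 2^3 = 8 assignments to the other variables satisfy what remains.
With fog = false, by the same count on the reduced clause set, 0 assignments work.
Total: 2 + 0 = 2.

2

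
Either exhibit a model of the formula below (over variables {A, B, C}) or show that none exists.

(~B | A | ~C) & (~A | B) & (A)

A ↦ 1,  B ↦ 1,  C ↦ 0

From the singleton clause (A), A = 1.
From the singleton clause (B), B = 1.
Every clause is now satisfied; C is unconstrained.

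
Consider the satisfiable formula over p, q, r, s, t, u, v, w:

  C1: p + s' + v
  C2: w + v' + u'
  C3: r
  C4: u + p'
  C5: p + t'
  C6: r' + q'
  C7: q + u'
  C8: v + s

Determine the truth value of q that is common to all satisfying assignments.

Suppose q = 1.
From the singleton clause (r), r = 1.
That conflicts with the unit clause (r').
So every satisfying assignment has q = False.

False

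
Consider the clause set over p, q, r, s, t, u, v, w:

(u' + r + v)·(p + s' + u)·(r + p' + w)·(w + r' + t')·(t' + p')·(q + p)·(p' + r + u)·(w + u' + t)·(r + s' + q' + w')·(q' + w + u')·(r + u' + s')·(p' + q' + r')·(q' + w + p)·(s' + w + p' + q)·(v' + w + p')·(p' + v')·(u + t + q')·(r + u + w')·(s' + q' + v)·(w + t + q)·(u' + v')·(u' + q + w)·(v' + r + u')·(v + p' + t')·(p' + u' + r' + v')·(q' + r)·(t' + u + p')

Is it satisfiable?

Case t = 0:
Case q = 0:
The clause (p) is unit, so p = 1.
The clause (v') is unit, so v = 0.
The clause (w) is unit, so w = 1.
Case u = 1:
The clause (r) is unit, so r = 1.
Every clause is now satisfied; s is unconstrained.
A satisfying assignment: p=1; q=0; r=1; s=1; t=0; u=1; v=0; w=1.

Yes, satisfiable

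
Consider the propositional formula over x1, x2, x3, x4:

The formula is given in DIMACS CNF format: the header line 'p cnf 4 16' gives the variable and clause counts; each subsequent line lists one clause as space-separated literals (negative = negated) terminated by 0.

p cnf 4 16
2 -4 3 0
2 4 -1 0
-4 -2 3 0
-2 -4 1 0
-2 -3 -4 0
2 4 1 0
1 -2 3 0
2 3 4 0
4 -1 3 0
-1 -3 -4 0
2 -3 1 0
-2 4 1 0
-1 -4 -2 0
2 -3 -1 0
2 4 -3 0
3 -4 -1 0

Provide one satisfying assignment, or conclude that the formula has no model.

Suppose x2 = True.
Suppose x4 = False.
From the singleton clause (x1), x1 = True.
From the singleton clause (x3), x3 = True.
Every clause now holds.

x1 ↦ True, x2 ↦ True, x3 ↦ True, x4 ↦ False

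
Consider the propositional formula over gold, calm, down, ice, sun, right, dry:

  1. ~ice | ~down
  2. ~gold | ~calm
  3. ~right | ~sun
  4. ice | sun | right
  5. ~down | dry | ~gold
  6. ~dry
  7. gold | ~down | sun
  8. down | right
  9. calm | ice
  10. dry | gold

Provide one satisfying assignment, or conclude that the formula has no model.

(~dry) alone gives dry = 0.
(gold) alone gives gold = 1.
(~calm) alone gives calm = 0.
(~down) alone gives down = 0.
(right) alone gives right = 1.
(~sun) alone gives sun = 0.
(ice) alone gives ice = 1.
This assignment satisfies each clause.

gold ↦ 1, calm ↦ 0, down ↦ 0, ice ↦ 1, sun ↦ 0, right ↦ 1, dry ↦ 0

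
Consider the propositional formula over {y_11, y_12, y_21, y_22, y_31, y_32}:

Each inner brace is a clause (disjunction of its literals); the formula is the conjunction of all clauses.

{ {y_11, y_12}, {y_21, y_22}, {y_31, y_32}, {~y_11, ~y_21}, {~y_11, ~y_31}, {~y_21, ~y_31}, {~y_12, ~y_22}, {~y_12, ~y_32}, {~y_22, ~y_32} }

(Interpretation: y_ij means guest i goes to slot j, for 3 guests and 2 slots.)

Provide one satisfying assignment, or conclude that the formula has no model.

Branch on y_11: set y_11 = 1.
(~y_21) alone gives y_21 = 0.
(y_22) alone gives y_22 = 1.
(~y_31) alone gives y_31 = 0.
(y_32) alone gives y_32 = 1.
Now (~y_32) is unsatisfied and unit — conflict.
Undo y_11 and try y_11 = 0.
(y_12) alone gives y_12 = 1.
(~y_22) alone gives y_22 = 0.
(y_21) alone gives y_21 = 1.
(~y_31) alone gives y_31 = 0.
(y_32) alone gives y_32 = 1.
Now (~y_32) is unsatisfied and unit — conflict.
Neither y_11 = 1 nor y_11 = 0 works.

UNSATISFIABLE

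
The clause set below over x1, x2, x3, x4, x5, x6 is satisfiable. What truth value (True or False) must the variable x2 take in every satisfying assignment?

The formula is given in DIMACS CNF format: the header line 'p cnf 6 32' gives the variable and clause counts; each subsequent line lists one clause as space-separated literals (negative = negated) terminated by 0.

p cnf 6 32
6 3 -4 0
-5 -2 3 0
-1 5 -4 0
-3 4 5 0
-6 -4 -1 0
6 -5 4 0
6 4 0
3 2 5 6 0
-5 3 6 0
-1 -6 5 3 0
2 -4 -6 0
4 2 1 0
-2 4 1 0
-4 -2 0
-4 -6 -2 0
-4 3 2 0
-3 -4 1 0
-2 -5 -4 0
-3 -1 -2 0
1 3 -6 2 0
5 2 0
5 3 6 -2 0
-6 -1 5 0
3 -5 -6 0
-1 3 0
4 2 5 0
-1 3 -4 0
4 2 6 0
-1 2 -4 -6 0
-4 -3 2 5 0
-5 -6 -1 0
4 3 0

False

Suppose x2 = True.
The clause (¬x4) is unit, so x4 = False.
The clause (x6) is unit, so x6 = True.
The clause (x1) is unit, so x1 = True.
The clause (¬x3) is unit, so x3 = False.
Now (x3) is unsatisfied and unit — conflict.
So every satisfying assignment has x2 = False.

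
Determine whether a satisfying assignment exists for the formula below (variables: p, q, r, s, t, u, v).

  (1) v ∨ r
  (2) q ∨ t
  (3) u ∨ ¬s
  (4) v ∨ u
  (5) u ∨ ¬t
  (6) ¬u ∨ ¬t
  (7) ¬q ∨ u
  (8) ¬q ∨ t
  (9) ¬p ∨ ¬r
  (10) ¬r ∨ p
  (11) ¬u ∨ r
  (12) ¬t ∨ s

Try v = True.
Try q = True.
From the singleton clause (u), u = True.
From the singleton clause (¬t), t = False.
Now (t) is unsatisfied and unit — conflict.
So q must be the other value — set q = False.
From the singleton clause (t), t = True.
From the singleton clause (u), u = True.
Now (¬u) is unsatisfied and unit — conflict.
Neither q = True nor q = False works.
So v must be the other value — set v = False.
From the singleton clause (r), r = True.
From the singleton clause (u), u = True.
From the singleton clause (¬t), t = False.
From the singleton clause (q), q = True.
Now (¬q) is unsatisfied and unit — conflict.
Neither v = True nor v = False works.
No assignment satisfies every clause.

Unsatisfiable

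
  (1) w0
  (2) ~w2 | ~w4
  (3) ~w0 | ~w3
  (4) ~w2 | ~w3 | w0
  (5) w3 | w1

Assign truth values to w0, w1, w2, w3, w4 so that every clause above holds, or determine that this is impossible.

w0 ↦ 1,  w1 ↦ 1,  w2 ↦ 1,  w3 ↦ 0,  w4 ↦ 0

(w0) alone gives w0 = 1.
(~w3) alone gives w3 = 0.
(w1) alone gives w1 = 1.
Branch on w2: set w2 = 1.
(~w4) alone gives w4 = 0.
This assignment satisfies each clause.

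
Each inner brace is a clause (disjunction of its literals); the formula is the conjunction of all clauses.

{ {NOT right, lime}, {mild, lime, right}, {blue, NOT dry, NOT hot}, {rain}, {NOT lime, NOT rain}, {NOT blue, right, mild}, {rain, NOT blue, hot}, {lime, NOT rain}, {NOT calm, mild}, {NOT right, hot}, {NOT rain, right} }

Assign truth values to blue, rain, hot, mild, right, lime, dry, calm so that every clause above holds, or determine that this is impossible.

UNSATISFIABLE

The clause (rain) is unit, so rain = true.
The clause (NOT lime) is unit, so lime = false.
Now (lime) is unsatisfied and unit — conflict.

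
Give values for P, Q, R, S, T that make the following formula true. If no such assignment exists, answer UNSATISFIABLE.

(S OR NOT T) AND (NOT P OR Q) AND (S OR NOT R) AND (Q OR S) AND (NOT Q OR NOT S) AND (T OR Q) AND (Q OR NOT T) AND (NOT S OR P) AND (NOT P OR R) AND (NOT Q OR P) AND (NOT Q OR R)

UNSATISFIABLE

Suppose S = true.
(NOT Q) alone gives Q = false.
(NOT P) alone gives P = false.
Now (P) is unsatisfied and unit — conflict.
Backtrack on S: now try S = false.
(NOT T) alone gives T = false.
(NOT R) alone gives R = false.
(Q) alone gives Q = true.
Now (NOT Q) is unsatisfied and unit — conflict.
Either choice for S ends in contradiction.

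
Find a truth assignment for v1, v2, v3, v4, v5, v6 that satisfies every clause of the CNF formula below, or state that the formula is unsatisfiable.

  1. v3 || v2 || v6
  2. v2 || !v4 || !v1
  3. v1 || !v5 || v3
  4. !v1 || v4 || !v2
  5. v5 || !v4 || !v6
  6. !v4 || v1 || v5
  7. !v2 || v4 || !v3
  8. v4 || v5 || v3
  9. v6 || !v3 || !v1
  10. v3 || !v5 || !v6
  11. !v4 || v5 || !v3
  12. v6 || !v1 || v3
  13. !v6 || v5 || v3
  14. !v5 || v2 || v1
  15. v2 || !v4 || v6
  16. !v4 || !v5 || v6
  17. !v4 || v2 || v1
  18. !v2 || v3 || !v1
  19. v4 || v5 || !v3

v1 ↦ true; v2 ↦ false; v3 ↦ true; v4 ↦ false; v5 ↦ true; v6 ↦ true

Case v3 = true:
Case v2 = false:
Case v4 = false:
Unit clause (v5) forces v5 = true.
Unit clause (v1) forces v1 = true.
Unit clause (v6) forces v6 = true.
This assignment satisfies each clause.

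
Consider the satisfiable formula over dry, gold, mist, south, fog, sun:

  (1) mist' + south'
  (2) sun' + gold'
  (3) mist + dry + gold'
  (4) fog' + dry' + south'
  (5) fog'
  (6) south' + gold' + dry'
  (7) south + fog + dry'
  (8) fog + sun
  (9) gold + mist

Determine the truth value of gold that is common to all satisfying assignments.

Suppose gold = 1.
The clause (sun') is unit, so sun = 0.
The clause (fog') is unit, so fog = 0.
Now (fog) is unsatisfied and unit — conflict.
So every satisfying assignment has gold = False.

False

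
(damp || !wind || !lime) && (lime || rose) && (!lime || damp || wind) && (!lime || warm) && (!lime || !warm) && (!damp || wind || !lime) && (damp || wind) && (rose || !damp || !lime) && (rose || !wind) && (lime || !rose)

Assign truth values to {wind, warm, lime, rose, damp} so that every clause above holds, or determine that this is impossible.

UNSATISFIABLE

Case lime = true:
The clause (warm) is unit, so warm = true.
That conflicts with the unit clause (!warm).
That branch fails; take lime = false instead.
The clause (rose) is unit, so rose = true.
That conflicts with the unit clause (!rose).
Both values of lime lead to a conflict.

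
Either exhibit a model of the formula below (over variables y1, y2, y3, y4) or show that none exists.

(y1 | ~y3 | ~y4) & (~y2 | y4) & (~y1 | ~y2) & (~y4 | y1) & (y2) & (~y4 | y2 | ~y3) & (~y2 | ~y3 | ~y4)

UNSATISFIABLE

Unit clause (y2) forces y2 = 1.
Unit clause (y4) forces y4 = 1.
Unit clause (~y1) forces y1 = 0.
Now (y1) is unsatisfied and unit — conflict.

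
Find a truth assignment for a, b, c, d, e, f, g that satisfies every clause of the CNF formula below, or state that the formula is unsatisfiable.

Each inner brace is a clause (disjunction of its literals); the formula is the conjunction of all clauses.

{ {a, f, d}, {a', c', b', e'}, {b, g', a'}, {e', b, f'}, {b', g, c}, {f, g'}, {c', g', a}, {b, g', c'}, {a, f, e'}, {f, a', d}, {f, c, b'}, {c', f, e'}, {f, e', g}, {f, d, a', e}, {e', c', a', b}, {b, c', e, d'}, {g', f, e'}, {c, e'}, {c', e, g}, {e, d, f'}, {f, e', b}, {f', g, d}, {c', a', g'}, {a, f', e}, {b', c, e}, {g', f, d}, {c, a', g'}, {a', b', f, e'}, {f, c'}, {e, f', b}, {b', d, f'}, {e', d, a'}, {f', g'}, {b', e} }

Branch on f: set f = 0.
From the singleton clause (g'), g = 0.
From the singleton clause (e'), e = 0.
From the singleton clause (c'), c = 0.
From the singleton clause (b'), b = 0.
Branch on a: set a = 1.
From the singleton clause (d), d = 1.
Every clause now holds.

a=1, b=0, c=0, d=1, e=0, f=0, g=0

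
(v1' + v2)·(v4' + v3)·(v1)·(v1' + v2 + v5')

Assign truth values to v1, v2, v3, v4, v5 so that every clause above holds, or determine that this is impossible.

v1: 1, v2: 1, v3: 1, v4: 1, v5: 0

The clause (v1) is unit, so v1 = 1.
The clause (v2) is unit, so v2 = 1.
Suppose v4 = 1.
The clause (v3) is unit, so v3 = 1.
Every clause is now satisfied; v5 is unconstrained.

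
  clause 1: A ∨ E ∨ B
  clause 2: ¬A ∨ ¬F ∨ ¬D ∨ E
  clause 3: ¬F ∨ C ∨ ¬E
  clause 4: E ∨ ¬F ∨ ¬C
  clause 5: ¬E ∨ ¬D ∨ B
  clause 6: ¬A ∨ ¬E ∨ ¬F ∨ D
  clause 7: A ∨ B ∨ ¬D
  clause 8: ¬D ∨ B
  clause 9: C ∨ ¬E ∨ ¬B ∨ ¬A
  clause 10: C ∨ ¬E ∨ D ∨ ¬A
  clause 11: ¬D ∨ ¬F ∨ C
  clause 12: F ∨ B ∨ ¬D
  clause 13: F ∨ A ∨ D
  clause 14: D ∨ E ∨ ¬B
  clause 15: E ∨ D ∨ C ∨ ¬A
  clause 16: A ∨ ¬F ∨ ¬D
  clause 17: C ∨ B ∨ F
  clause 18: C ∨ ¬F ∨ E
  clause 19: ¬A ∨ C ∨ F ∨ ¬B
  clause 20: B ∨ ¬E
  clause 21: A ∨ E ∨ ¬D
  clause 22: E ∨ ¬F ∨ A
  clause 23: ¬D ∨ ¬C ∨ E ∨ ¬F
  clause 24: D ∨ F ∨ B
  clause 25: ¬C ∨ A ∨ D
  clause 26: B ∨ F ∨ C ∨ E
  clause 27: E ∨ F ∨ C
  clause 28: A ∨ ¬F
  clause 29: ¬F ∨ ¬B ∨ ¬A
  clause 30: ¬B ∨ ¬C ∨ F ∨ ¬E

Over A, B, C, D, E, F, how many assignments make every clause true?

2

There are 2^6 = 64 truth assignments over (A, B, C, D, E, F).
Split on B. With B = True, the clauses containing B are satisfied and ¬B drops from the rest; 2 of the 2^5 = 32 assignments to the other variables satisfy what remains.
With B = False, by the same count on the reduced clause set, 0 assignments work.
(One model: A=F, B=T, C=F, D=T, E=T, F=F.)
Total: 2 + 0 = 2.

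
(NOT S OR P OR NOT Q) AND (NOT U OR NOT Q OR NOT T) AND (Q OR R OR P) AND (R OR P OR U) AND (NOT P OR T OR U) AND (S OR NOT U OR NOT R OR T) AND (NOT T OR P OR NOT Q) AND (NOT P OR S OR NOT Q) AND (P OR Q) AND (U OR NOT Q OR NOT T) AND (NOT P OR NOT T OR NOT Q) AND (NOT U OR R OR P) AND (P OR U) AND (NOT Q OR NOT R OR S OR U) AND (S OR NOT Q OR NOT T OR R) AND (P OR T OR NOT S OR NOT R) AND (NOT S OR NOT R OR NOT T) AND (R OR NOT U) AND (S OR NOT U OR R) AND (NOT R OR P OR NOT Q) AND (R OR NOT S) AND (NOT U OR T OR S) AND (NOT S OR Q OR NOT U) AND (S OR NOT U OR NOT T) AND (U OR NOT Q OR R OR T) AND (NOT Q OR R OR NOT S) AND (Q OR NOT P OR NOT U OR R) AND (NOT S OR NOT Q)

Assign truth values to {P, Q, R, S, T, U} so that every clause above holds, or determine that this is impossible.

P ↦ true, Q ↦ false, R ↦ true, S ↦ false, T ↦ true, U ↦ false

Suppose P = true.
Suppose T = true.
Unit clause (NOT Q) forces Q = false.
Suppose S = false.
Unit clause (NOT U) forces U = false.
All clauses hold; R can take either value.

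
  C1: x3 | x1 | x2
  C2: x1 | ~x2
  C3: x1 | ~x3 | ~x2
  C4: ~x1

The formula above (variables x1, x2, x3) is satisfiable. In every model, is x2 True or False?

Suppose x2 = 1.
Unit clause (x1) forces x1 = 1.
But (~x1) is also a unit clause — contradiction.
So every satisfying assignment has x2 = False.

False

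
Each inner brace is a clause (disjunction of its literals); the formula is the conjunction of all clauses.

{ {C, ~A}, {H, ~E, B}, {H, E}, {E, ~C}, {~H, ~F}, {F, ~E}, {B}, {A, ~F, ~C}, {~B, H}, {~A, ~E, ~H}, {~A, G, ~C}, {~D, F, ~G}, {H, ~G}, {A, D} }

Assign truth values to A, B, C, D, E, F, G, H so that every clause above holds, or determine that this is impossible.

(B) alone gives B = 1.
(H) alone gives H = 1.
(~F) alone gives F = 0.
(~E) alone gives E = 0.
(~C) alone gives C = 0.
(~A) alone gives A = 0.
(D) alone gives D = 1.
(~G) alone gives G = 0.
This assignment satisfies each clause.

A: 0,  B: 1,  C: 0,  D: 1,  E: 0,  F: 0,  G: 0,  H: 1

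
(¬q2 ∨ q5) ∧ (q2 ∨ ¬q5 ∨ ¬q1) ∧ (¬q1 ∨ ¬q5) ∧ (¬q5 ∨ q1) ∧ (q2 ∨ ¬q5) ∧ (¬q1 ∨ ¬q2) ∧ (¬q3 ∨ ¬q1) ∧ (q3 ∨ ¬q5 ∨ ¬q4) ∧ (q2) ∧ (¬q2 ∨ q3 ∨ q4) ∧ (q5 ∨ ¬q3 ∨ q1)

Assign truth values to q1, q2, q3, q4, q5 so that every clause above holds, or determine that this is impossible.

UNSATISFIABLE

The clause (q2) is unit, so q2 = True.
The clause (q5) is unit, so q5 = True.
The clause (¬q1) is unit, so q1 = False.
But (q1) is also a unit clause — contradiction.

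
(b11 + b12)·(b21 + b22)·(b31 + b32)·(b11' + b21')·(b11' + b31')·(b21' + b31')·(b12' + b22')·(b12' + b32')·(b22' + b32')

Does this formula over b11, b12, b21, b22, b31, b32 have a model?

Try b11 = 1.
The clause (b21') is unit, so b21 = 0.
The clause (b22) is unit, so b22 = 1.
The clause (b31') is unit, so b31 = 0.
The clause (b32) is unit, so b32 = 1.
But (b32') is also a unit clause — contradiction.
Undo b11 and try b11 = 0.
The clause (b12) is unit, so b12 = 1.
The clause (b22') is unit, so b22 = 0.
The clause (b21) is unit, so b21 = 1.
The clause (b31') is unit, so b31 = 0.
The clause (b32) is unit, so b32 = 1.
But (b32') is also a unit clause — contradiction.
Either choice for b11 ends in contradiction.
No assignment satisfies every clause.

Unsatisfiable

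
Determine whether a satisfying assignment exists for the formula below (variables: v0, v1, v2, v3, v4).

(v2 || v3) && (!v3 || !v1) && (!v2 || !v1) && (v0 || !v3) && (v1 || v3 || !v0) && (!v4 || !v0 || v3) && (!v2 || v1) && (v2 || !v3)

Suppose v2 = true.
Unit clause (!v1) forces v1 = false.
Now (v1) is unsatisfied and unit — conflict.
Backtrack on v2: now try v2 = false.
Unit clause (v3) forces v3 = true.
Now (!v3) is unsatisfied and unit — conflict.
Either choice for v2 ends in contradiction.
No assignment satisfies every clause.

No, unsatisfiable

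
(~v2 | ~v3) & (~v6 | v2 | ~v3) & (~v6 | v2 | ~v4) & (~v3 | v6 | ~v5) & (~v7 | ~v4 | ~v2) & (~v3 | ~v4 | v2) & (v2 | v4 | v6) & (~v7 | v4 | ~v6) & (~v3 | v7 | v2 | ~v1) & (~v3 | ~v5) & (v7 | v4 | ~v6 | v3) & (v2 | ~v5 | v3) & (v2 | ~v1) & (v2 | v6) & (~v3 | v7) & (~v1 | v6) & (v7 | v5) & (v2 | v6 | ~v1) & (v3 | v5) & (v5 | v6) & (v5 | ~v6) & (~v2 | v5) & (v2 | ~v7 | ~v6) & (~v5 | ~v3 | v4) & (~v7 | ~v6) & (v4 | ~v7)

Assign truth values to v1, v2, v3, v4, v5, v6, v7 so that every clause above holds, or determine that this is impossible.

Suppose v2 = 1.
Unit clause (~v3) forces v3 = 0.
Unit clause (v5) forces v5 = 1.
Suppose v7 = 0.
Suppose v4 = 0.
Unit clause (~v6) forces v6 = 0.
Unit clause (~v1) forces v1 = 0.
Every clause now holds.

v1=0, v2=1, v3=0, v4=0, v5=1, v6=0, v7=0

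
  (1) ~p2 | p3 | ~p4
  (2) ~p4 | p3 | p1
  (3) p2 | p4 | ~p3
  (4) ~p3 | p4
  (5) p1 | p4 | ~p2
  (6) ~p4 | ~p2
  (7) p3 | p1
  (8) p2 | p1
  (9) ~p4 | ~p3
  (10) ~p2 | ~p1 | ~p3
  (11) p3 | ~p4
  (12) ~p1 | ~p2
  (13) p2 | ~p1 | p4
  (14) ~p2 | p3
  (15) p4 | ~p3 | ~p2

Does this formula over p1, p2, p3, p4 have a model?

No

Branch on p3: set p3 = 0.
From the singleton clause (p1), p1 = 1.
From the singleton clause (~p4), p4 = 0.
From the singleton clause (~p2), p2 = 0.
Now (p2) is unsatisfied and unit — conflict.
Backtrack on p3: now try p3 = 1.
From the singleton clause (p4), p4 = 1.
Now (~p4) is unsatisfied and unit — conflict.
Both values of p3 lead to a conflict.
No assignment satisfies every clause.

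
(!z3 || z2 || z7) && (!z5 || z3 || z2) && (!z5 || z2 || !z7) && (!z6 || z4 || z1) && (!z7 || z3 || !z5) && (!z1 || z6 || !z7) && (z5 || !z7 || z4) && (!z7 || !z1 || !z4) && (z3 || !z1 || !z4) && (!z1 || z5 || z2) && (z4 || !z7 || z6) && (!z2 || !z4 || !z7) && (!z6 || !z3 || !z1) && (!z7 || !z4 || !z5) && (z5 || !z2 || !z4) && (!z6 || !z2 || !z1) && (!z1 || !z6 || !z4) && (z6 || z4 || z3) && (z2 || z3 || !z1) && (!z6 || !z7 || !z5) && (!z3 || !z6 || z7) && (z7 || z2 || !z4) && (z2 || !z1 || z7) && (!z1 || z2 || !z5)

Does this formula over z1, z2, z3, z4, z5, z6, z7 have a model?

Case z3 = false:
Case z5 = true:
Unit clause (z2) forces z2 = true.
Unit clause (!z7) forces z7 = false.
Case z1 = false:
Case z6 = false:
Unit clause (z4) forces z4 = true.
Every clause now holds.
A satisfying assignment: z1 ↦ false; z2 ↦ true; z3 ↦ false; z4 ↦ true; z5 ↦ true; z6 ↦ false; z7 ↦ false.

Yes, satisfiable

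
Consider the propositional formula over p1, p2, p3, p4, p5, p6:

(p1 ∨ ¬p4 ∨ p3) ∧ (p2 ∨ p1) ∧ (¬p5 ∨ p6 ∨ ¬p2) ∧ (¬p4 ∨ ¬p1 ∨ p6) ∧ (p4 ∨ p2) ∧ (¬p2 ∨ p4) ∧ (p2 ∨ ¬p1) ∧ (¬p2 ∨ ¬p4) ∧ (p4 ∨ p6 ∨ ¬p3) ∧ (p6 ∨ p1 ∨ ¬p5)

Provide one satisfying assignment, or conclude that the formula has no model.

UNSATISFIABLE

Try p2 = True.
From the singleton clause (p4), p4 = True.
Now (¬p4) is unsatisfied and unit — conflict.
That branch fails; take p2 = False instead.
From the singleton clause (p1), p1 = True.
Now (¬p1) is unsatisfied and unit — conflict.
Neither p2 = True nor p2 = False works.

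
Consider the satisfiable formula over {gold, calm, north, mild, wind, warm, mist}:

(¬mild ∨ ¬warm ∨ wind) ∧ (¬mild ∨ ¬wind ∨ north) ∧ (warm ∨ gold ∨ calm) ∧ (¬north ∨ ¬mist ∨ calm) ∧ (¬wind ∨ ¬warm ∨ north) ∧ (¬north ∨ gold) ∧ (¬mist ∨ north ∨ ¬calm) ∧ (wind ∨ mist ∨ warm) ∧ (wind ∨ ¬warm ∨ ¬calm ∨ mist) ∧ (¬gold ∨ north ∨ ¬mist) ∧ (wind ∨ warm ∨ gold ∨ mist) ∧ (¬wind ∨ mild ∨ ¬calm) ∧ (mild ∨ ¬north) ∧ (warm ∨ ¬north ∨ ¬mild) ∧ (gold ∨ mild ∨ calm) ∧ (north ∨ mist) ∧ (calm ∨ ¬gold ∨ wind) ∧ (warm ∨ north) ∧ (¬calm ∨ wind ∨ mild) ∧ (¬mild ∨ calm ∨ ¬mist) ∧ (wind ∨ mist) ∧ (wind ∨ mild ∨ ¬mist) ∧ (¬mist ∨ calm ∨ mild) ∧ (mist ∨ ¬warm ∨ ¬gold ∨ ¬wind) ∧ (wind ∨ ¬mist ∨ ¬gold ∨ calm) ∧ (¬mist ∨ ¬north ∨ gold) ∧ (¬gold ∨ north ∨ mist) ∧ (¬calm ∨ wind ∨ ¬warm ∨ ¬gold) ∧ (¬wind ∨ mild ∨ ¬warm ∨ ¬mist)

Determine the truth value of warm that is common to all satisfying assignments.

True

Suppose warm = False.
Unit clause (north) forces north = True.
Unit clause (gold) forces gold = True.
Unit clause (mild) forces mild = True.
That conflicts with the unit clause (¬mild).
So every satisfying assignment has warm = True.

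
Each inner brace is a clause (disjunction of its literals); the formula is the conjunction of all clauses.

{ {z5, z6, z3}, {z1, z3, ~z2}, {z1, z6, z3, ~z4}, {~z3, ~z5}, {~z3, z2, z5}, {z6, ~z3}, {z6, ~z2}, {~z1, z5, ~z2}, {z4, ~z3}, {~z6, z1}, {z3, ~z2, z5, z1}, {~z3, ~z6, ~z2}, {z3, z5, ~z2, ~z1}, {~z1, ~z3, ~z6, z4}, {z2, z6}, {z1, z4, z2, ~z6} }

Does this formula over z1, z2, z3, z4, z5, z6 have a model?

Yes, satisfiable

Case z3 = 0:
Case z5 = 1:
Case z1 = 1:
Case z6 = 1:
All clauses hold; z2, z4 can take either value.
A satisfying assignment: z1 ↦ 1,  z2 ↦ 0,  z3 ↦ 0,  z4 ↦ 1,  z5 ↦ 1,  z6 ↦ 1.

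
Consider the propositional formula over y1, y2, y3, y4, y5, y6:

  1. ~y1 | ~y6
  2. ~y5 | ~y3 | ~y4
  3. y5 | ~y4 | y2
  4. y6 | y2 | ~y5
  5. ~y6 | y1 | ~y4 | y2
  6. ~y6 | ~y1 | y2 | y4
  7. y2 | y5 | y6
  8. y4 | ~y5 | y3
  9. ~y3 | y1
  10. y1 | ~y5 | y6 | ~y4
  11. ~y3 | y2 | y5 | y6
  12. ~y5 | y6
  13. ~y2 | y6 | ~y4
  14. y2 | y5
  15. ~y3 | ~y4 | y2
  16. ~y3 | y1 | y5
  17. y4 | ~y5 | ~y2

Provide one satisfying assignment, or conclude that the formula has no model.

Suppose y1 = 1.
Unit clause (~y6) forces y6 = 0.
Unit clause (~y5) forces y5 = 0.
Unit clause (y2) forces y2 = 1.
Unit clause (~y4) forces y4 = 0.
All clauses hold; y3 can take either value.

y1=1; y2=1; y3=1; y4=0; y5=0; y6=0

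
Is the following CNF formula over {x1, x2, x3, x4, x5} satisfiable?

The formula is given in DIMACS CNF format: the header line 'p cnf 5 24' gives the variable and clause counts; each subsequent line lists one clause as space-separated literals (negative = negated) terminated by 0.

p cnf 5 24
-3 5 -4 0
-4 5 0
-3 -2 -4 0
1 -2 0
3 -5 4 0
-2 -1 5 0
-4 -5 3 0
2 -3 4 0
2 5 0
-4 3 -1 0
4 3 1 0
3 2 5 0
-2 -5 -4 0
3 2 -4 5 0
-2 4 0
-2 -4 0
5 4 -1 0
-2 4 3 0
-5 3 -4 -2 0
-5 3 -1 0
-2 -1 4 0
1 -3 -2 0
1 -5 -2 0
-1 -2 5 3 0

Branch on x4: set x4 = True.
From the singleton clause (x5), x5 = True.
From the singleton clause (x3), x3 = True.
From the singleton clause (¬x2), x2 = False.
Every clause is now satisfied; x1 is unconstrained.
A satisfying assignment: x1=False; x2=False; x3=True; x4=True; x5=True.

Yes, satisfiable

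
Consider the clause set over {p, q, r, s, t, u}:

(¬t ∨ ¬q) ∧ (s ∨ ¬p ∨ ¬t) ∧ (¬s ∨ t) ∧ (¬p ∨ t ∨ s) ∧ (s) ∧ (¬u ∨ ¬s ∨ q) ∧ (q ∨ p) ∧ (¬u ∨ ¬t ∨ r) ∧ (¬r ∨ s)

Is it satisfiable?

Satisfiable

From the singleton clause (s), s = True.
From the singleton clause (t), t = True.
From the singleton clause (¬q), q = False.
From the singleton clause (¬u), u = False.
From the singleton clause (p), p = True.
Every clause is now satisfied; r is unconstrained.
A satisfying assignment: p: True, q: False, r: False, s: True, t: True, u: False.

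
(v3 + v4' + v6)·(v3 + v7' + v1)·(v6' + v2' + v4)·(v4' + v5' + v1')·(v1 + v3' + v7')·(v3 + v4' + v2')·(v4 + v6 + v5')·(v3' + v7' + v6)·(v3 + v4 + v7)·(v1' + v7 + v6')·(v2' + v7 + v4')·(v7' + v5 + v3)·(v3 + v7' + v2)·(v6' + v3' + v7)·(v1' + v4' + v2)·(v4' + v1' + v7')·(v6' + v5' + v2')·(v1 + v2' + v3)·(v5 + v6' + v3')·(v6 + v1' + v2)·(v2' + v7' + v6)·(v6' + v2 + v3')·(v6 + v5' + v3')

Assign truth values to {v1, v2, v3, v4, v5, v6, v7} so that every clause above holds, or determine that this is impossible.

Branch on v3: set v3 = 1.
Branch on v1: set v1 = 0.
(v7') alone gives v7 = 0.
(v6') alone gives v6 = 0.
(v5') alone gives v5 = 0.
Branch on v2: set v2 = 1.
(v4') alone gives v4 = 0.
Every clause now holds.

v1: 0; v2: 1; v3: 1; v4: 0; v5: 0; v6: 0; v7: 0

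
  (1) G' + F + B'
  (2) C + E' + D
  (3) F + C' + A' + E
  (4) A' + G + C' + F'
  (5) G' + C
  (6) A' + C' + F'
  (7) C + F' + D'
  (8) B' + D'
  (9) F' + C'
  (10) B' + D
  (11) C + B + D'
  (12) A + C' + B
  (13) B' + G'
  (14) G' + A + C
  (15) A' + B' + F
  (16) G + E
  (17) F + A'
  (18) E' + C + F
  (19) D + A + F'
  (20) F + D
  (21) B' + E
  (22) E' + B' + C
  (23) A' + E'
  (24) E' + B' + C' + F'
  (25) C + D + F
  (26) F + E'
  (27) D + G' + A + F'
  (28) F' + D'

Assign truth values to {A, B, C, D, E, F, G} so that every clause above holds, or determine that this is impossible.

UNSATISFIABLE

Branch on G: set G = 0.
Unit clause (E) forces E = 1.
Unit clause (A') forces A = 0.
Unit clause (F) forces F = 1.
Unit clause (C') forces C = 0.
Unit clause (D) forces D = 1.
But (D') is also a unit clause — contradiction.
Undo G and try G = 1.
Unit clause (C) forces C = 1.
Unit clause (F') forces F = 0.
Unit clause (B') forces B = 0.
Unit clause (A) forces A = 1.
But (A') is also a unit clause — contradiction.
Neither G = 1 nor G = 0 works.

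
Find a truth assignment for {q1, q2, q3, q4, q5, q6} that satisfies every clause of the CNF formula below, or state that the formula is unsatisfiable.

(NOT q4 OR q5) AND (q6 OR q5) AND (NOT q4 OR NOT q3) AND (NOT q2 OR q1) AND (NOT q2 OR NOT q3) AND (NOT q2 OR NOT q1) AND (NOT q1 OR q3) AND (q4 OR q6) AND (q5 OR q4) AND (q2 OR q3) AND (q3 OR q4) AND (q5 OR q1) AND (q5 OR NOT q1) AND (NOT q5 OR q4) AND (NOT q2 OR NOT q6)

UNSATISFIABLE

Try q4 = false.
From the singleton clause (q6), q6 = true.
From the singleton clause (q5), q5 = true.
But (NOT q5) is also a unit clause — contradiction.
Backtrack on q4: now try q4 = true.
From the singleton clause (q5), q5 = true.
From the singleton clause (NOT q3), q3 = false.
From the singleton clause (NOT q1), q1 = false.
From the singleton clause (NOT q2), q2 = false.
But (q2) is also a unit clause — contradiction.
Both values of q4 lead to a conflict.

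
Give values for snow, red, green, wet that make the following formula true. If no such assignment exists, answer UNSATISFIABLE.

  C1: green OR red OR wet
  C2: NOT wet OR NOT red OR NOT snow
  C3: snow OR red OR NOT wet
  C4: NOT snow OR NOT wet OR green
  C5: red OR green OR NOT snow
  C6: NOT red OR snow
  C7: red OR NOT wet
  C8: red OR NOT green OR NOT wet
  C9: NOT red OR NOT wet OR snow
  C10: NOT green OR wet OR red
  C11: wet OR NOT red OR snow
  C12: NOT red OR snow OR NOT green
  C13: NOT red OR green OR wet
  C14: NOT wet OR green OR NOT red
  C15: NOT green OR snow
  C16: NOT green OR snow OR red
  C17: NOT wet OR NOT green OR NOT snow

Case red = true:
Unit clause (snow) forces snow = true.
Unit clause (NOT wet) forces wet = false.
Unit clause (green) forces green = true.
All clauses are satisfied.

snow: true, red: true, green: true, wet: false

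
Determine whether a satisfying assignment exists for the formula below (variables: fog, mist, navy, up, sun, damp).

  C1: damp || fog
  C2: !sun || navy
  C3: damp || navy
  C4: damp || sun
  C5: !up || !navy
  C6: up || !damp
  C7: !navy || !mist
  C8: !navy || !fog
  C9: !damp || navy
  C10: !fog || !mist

No, unsatisfiable

Try damp = true.
Unit clause (up) forces up = true.
Unit clause (!navy) forces navy = false.
That conflicts with the unit clause (navy).
Undo damp and try damp = false.
Unit clause (fog) forces fog = true.
Unit clause (navy) forces navy = true.
That conflicts with the unit clause (!navy).
Neither damp = true nor damp = false works.
No assignment satisfies every clause.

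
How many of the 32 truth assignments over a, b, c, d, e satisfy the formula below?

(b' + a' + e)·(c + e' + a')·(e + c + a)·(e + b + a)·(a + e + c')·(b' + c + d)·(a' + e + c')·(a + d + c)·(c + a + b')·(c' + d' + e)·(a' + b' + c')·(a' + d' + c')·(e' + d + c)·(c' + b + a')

There are 2^5 = 32 truth assignments over (a, b, c, d, e).
Split on e. With e = 1, the clauses containing e are satisfied and e' drops from the rest; 5 of the 2^4 = 16 assignments to the other variables satisfy what remains.
With e = 0, by the same count on the reduced clause set, 2 assignments work.
(One model: a=F, b=F, c=F, d=T, e=T.)
Total: 5 + 2 = 7.

7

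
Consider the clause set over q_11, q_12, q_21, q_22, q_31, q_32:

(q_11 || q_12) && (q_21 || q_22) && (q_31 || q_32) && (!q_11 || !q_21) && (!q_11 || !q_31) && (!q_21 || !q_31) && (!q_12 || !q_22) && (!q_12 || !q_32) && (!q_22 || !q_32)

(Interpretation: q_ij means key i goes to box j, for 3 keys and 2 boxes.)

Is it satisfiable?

No

Suppose q_11 = true.
From the singleton clause (!q_21), q_21 = false.
From the singleton clause (q_22), q_22 = true.
From the singleton clause (!q_31), q_31 = false.
From the singleton clause (q_32), q_32 = true.
Now (!q_32) is unsatisfied and unit — conflict.
Undo q_11 and try q_11 = false.
From the singleton clause (q_12), q_12 = true.
From the singleton clause (!q_22), q_22 = false.
From the singleton clause (q_21), q_21 = true.
From the singleton clause (!q_31), q_31 = false.
From the singleton clause (q_32), q_32 = true.
Now (!q_32) is unsatisfied and unit — conflict.
Neither q_11 = true nor q_11 = false works.
No assignment satisfies every clause.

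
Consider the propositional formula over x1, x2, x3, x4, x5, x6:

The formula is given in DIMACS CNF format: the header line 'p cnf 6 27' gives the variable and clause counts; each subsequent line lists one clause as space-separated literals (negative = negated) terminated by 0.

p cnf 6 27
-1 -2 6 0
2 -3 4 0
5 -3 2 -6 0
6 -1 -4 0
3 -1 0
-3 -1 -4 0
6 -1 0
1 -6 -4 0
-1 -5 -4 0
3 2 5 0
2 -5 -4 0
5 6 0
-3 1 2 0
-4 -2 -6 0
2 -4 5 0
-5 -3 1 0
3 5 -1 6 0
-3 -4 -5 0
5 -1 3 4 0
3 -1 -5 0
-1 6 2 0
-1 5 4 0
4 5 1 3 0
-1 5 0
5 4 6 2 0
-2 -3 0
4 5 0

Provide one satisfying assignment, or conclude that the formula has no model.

x1: False,  x2: False,  x3: False,  x4: False,  x5: True,  x6: True

Branch on x3: set x3 = False.
The clause (¬x1) is unit, so x1 = False.
Branch on x6: set x6 = True.
The clause (¬x4) is unit, so x4 = False.
The clause (x5) is unit, so x5 = True.
All clauses hold; x2 can take either value.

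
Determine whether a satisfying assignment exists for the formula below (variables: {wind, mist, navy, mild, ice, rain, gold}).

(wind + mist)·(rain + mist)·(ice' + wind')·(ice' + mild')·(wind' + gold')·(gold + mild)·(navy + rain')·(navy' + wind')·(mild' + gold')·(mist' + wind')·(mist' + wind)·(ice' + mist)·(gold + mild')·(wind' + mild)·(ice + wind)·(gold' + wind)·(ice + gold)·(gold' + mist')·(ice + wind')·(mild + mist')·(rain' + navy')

Try wind = 1.
The clause (ice') is unit, so ice = 0.
But (ice) is also a unit clause — contradiction.
Backtrack on wind: now try wind = 0.
The clause (mist) is unit, so mist = 1.
But (mist') is also a unit clause — contradiction.
Both values of wind lead to a conflict.
No assignment satisfies every clause.

Unsatisfiable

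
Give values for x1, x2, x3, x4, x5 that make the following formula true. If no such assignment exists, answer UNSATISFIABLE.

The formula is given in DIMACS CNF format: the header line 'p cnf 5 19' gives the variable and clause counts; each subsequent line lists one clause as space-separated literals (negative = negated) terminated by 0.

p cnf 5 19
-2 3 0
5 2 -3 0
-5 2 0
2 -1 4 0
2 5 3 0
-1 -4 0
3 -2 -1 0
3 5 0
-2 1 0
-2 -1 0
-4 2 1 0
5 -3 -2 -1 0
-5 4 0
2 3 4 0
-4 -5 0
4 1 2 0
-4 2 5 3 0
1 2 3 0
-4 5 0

UNSATISFIABLE

Case x2 = False:
(¬x5) alone gives x5 = False.
(¬x3) alone gives x3 = False.
That conflicts with the unit clause (x3).
Undo x2 and try x2 = True.
(x3) alone gives x3 = True.
(x1) alone gives x1 = True.
That conflicts with the unit clause (¬x1).
Neither x2 = True nor x2 = False works.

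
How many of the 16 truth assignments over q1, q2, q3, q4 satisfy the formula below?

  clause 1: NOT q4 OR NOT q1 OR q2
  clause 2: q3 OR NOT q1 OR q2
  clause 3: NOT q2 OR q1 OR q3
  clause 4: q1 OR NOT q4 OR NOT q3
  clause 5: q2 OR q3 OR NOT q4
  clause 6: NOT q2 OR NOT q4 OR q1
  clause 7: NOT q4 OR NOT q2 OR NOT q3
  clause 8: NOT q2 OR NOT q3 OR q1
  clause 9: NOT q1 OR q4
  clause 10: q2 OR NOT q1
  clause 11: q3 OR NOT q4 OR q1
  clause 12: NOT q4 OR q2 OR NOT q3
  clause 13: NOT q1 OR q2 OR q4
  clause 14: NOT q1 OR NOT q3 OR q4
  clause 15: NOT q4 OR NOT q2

There are 2^4 = 16 truth assignments over (q1, q2, q3, q4).
Split on q3. With q3 = true, the clauses containing q3 are satisfied and NOT q3 drops from the rest; 1 of the 2^3 = 8 assignments to the other variables satisfy what remains.
With q3 = false, by the same count on the reduced clause set, 1 assignment works.
Total: 1 + 1 = 2.

2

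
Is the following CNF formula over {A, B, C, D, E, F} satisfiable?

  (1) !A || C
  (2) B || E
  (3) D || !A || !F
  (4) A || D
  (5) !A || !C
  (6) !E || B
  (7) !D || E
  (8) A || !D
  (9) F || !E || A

Try A = false.
(D) alone gives D = true.
That conflicts with the unit clause (!D).
Backtrack on A: now try A = true.
(C) alone gives C = true.
That conflicts with the unit clause (!C).
Neither A = true nor A = false works.
No assignment satisfies every clause.

No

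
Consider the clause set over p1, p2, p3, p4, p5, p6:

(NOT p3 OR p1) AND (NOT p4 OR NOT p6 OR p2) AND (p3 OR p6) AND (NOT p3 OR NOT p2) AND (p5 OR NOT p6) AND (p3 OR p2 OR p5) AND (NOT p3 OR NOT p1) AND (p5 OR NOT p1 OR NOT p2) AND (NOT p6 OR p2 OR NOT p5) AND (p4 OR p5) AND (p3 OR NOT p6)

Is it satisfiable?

Unsatisfiable

Branch on p3: set p3 = false.
(p6) alone gives p6 = true.
Now (NOT p6) is unsatisfied and unit — conflict.
That branch fails; take p3 = true instead.
(p1) alone gives p1 = true.
Now (NOT p1) is unsatisfied and unit — conflict.
Neither p3 = true nor p3 = false works.
No assignment satisfies every clause.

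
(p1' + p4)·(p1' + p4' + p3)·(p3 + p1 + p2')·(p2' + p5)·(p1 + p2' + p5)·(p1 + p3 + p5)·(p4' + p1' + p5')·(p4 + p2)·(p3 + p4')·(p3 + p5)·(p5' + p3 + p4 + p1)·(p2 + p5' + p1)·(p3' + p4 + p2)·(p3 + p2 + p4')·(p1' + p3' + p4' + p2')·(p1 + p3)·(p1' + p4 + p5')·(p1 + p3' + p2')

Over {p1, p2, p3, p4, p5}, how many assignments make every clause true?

There are 2^5 = 32 truth assignments over (p1, p2, p3, p4, p5).
Split on p2. With p2 = 1, the clauses containing p2 are satisfied and p2' drops from the rest; 0 of the 2^4 = 16 assignments to the other variables satisfy what remains.
With p2 = 0, by the same count on the reduced clause set, 2 assignments work.
Total: 0 + 2 = 2.

2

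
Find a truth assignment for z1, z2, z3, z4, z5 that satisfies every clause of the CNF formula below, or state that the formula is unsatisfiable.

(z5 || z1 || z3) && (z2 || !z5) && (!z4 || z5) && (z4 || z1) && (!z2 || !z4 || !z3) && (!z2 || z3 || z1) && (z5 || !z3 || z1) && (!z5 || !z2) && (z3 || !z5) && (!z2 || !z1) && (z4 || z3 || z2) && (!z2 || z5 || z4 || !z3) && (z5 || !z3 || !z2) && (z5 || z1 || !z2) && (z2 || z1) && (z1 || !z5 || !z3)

Branch on z2: set z2 = false.
The clause (!z5) is unit, so z5 = false.
The clause (!z4) is unit, so z4 = false.
The clause (z1) is unit, so z1 = true.
The clause (z3) is unit, so z3 = true.
All clauses are satisfied.

z1 ↦ true,  z2 ↦ false,  z3 ↦ true,  z4 ↦ false,  z5 ↦ false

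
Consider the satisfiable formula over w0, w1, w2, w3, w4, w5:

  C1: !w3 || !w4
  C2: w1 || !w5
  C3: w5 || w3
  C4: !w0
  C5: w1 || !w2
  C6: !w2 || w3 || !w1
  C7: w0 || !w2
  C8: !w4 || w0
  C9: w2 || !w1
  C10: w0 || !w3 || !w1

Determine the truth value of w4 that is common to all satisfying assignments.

False

Suppose w4 = true.
Unit clause (!w3) forces w3 = false.
Unit clause (w5) forces w5 = true.
Unit clause (w1) forces w1 = true.
Unit clause (!w0) forces w0 = false.
But (w0) is also a unit clause — contradiction.
So every satisfying assignment has w4 = False.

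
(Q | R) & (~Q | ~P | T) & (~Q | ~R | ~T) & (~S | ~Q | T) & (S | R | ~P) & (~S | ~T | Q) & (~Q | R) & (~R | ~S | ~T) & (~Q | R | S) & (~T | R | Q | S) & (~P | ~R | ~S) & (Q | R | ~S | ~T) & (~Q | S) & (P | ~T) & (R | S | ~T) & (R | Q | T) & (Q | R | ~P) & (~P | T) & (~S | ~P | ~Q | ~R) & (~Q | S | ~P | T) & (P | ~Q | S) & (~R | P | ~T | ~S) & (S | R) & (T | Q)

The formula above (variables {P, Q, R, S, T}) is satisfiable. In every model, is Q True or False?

Suppose Q = 1.
Unit clause (R) forces R = 1.
Unit clause (~T) forces T = 0.
Unit clause (~P) forces P = 0.
Unit clause (~S) forces S = 0.
That conflicts with the unit clause (S).
So every satisfying assignment has Q = False.

False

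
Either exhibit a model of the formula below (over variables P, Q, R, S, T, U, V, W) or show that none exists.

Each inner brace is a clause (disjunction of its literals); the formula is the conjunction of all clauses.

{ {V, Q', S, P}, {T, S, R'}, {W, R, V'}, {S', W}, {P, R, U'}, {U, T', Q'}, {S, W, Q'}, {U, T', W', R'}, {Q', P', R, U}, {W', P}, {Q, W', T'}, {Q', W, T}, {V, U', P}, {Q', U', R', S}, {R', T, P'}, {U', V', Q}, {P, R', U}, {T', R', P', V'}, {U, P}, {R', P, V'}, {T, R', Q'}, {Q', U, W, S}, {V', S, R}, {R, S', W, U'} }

Branch on S: set S = 1.
From the singleton clause (W), W = 1.
From the singleton clause (P), P = 1.
Branch on Q: set Q = 1.
Branch on U: set U = 1.
Branch on R: set R = 0.
Every clause is now satisfied; T, V are unconstrained.

P=1; Q=1; R=0; S=1; T=1; U=1; V=0; W=1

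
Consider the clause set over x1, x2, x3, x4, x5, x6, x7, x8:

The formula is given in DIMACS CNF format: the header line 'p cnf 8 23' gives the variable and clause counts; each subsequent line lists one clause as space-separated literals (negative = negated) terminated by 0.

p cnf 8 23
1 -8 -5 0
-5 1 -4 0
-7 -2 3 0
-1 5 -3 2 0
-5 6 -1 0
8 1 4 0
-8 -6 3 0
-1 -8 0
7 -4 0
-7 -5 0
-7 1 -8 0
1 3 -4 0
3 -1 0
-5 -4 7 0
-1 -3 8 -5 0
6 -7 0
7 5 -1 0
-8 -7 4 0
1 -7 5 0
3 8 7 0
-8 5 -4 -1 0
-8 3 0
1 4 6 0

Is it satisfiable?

Suppose x1 = True.
Unit clause (¬x8) forces x8 = False.
Unit clause (x3) forces x3 = True.
Unit clause (¬x5) forces x5 = False.
Unit clause (x2) forces x2 = True.
Unit clause (x7) forces x7 = True.
Unit clause (x6) forces x6 = True.
All clauses hold; x4 can take either value.
A satisfying assignment: x1 ↦ True, x2 ↦ True, x3 ↦ True, x4 ↦ False, x5 ↦ False, x6 ↦ True, x7 ↦ True, x8 ↦ False.

Yes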